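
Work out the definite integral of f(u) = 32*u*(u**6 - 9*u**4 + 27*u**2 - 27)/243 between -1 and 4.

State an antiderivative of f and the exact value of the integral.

f matches the chain-rule pattern g'(h)*h' with inner function h(u) = 1 - u**2/3; substituting w = h(u) collapses the integral.
F(u) = 4*u**8/243 - 16*u**6/81 + 8*u**4/9 - 16*u**2/9 is an antiderivative of f.
Check: d/du[4*u**8/243 - 16*u**6/81 + 8*u**4/9 - 16*u**2/9] = 32*u**7/243 - 32*u**5/27 + 32*u**3/9 - 32*u/9, which equals f(u).
F(4) = 113920/243; F(-1) = -260/243.
Integral = F(4) - F(-1) = 38060/81.

Antiderivative: F(u) = 4*u**8/243 - 16*u**6/81 + 8*u**4/9 - 16*u**2/9; value = 38060/81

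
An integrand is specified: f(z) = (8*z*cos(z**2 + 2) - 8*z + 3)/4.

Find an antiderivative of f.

An antiderivative is F(z) = (-4*z**2 + 3*z + 4*sin(z**2 + 2) - 20)/4.

Any candidate F(z) must reproduce f(z) exactly when differentiated.
Check: d/dz[(-4*z**2 + 3*z + 4*sin(z**2 + 2) - 20)/4] = 2*z*cos(z**2 + 2) - 2*z + 3/4, which equals f(z).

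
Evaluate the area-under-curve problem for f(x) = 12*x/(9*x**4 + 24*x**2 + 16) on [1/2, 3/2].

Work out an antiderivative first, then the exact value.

f matches the chain-rule pattern g'(h)*h' with inner function h(x) = 3*x**2/2 + 2; substituting u = h(x) collapses the integral.
F(x) = -1/(3*x**2/2 + 2) is an antiderivative of f.
Check: d/dx[-1/(3*x**2/2 + 2)] = 12*x/(9*x**4 + 24*x**2 + 16) = f(x).
F(3/2) = -8/43; F(1/2) = -8/19.
Integral = F(3/2) - F(1/2) = 192/817.

Antiderivative: F(x) = -1/(3*x**2/2 + 2); value = 192/817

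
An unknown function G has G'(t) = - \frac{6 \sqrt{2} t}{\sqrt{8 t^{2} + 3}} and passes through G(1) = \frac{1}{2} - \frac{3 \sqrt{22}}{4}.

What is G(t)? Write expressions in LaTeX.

G(t) = \frac{1}{2} - \frac{3 \sqrt{4 t^{2} + \frac{3}{2}}}{2}

G'(t) matches the chain-rule pattern g'(h)*h' with inner function h(t) = 4 t^{2} + \frac{3}{2}; substituting u = h(t) collapses the integral.
A general antiderivative is - \frac{3 \sqrt{4 t^{2} + \frac{3}{2}}}{2} + C.
The condition gives C = \frac{1}{2} - \frac{3 \sqrt{22}}{4} - (- \frac{3 \sqrt{22}}{4}) = \frac{1}{2}.
So G(t) = \frac{1}{2} - \frac{3 \sqrt{4 t^{2} + \frac{3}{2}}}{2}.
Check: d/dt[\frac{1}{2} - \frac{3 \sqrt{4 t^{2} + \frac{3}{2}}}{2}] = - \frac{6 \sqrt{2} t}{\sqrt{8 t^{2} + 3}} = G'(t).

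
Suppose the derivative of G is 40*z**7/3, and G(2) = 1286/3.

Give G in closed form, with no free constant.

Differentiate the proposed G(z) back; it has to land on the given G'(z).
A general antiderivative is 5*z**8/3 + C.
The condition gives C = 1286/3 - (1280/3) = 2.
So G(z) = 5*z**8/3 + 2.
Check: d/dz[5*z**8/3 + 2] = 40*z**7/3 = G'(z).

G(z) = 5*z**8/3 + 2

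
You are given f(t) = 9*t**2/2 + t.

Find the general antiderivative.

F(t) = 3*t**3/2 + t**2/2 + C

The integrand splits into summands that can be handled one at a time.
Check: d/dt[3*t**3/2 + t**2/2] = 9*t**2/2 + t = f(t).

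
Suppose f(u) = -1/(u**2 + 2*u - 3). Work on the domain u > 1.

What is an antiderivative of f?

An antiderivative is F(u) = -log(u - 1)/4 + log(u + 3)/4.

Factor the denominator ((u - 1)*(u + 3)) and decompose: f = 1/(4*(u + 3)) - 1/(4*(u - 1)); each piece integrates to a log, atan, or power term.
Check: d/du[-log(u - 1)/4 + log(u + 3)/4] = -1/(u**2 + 2*u - 3) = f(u).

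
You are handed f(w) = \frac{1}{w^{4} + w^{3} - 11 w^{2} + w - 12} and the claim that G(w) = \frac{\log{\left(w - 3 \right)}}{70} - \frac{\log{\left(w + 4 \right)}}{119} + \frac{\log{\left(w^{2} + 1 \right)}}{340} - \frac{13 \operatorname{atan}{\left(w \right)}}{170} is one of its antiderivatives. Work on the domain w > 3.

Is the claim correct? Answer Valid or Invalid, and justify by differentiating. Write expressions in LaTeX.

Invalid: d/dw[G] - f = \frac{w}{85 w^{2} + 85}, which is not 0.

d/dw[G] = \frac{w^{3} + w^{2} - 12 w + 85}{85 w^{4} + 85 w^{3} - 935 w^{2} + 85 w - 1020}
d/dw[G] - f(w) = \frac{w}{85 w^{2} + 85} != 0.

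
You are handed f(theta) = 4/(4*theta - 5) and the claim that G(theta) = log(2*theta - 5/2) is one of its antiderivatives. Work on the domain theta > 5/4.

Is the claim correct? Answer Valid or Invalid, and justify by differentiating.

Valid. The derivative of G reproduces f.

d/dtheta[G] = 4/(4*theta - 5)
This equals f(theta) exactly, so the claim holds.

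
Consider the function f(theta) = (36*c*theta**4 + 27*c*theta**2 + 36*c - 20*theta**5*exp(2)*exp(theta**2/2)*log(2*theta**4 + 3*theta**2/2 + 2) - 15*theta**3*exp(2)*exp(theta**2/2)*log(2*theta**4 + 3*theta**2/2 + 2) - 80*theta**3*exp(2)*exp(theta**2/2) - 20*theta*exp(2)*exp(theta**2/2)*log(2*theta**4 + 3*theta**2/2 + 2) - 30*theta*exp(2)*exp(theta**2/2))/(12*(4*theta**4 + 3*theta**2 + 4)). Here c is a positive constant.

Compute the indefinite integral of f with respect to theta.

Check any antiderivative F(theta) by computing F'(theta) and comparing it with f(theta).
Check: d/dtheta[(9*c*theta - 5*exp(2)*exp(theta**2/2)*log(2*theta**4 + 3*theta**2/2 + 2))/12] = (36*c*theta**4 + 27*c*theta**2 + 36*c - 20*theta**5*exp(2)*exp(theta**2/2)*log(2*theta**4 + 3*theta**2/2 + 2) - 15*theta**3*exp(2)*exp(theta**2/2)*log(2*theta**4 + 3*theta**2/2 + 2) - 80*theta**3*exp(2)*exp(theta**2/2) - 20*theta*exp(2)*exp(theta**2/2)*log(2*theta**4 + 3*theta**2/2 + 2) - 30*theta*exp(2)*exp(theta**2/2))/(48*theta**4 + 36*theta**2 + 48), which equals f(theta).

F(theta) = (9*c*theta - 5*exp(2)*exp(theta**2/2)*log(2*theta**4 + 3*theta**2/2 + 2))/12 + C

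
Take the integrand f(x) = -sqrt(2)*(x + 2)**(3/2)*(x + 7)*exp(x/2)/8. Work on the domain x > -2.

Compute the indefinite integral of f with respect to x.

Recognize the product-rule pattern: f = u'v + uv' with u = -2*(x/2 + 1)**(5/2), v = exp(x/2), so integration by parts undoes it.
Check: d/dx[-2*(x/2 + 1)**(5/2)*exp(x/2)] = sqrt(2)*(-x**2*sqrt(x + 2)*exp(x/2) - 9*x*sqrt(x + 2)*exp(x/2) - 14*sqrt(x + 2)*exp(x/2))/8, which equals f(x).

F(x) = -2*(x/2 + 1)**(5/2)*exp(x/2) + C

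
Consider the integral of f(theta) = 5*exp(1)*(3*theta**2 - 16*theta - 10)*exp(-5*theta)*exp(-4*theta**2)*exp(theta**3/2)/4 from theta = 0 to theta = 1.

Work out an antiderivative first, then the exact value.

Antiderivative: F(theta) = 5*exp(theta**3/2 - 4*theta**2 - 5*theta + 1)/2; value = -5*exp(1)/2 + 5*exp(-15/2)/2

f matches the chain-rule pattern g'(h)*h' with inner function h(theta) = theta**3/2 - 4*theta**2 - 5*theta + 1; substituting u = h(theta) collapses the integral.
F(theta) = 5*exp(theta**3/2 - 4*theta**2 - 5*theta + 1)/2 is an antiderivative of f.
Check: d/dtheta[5*exp(theta**3/2 - 4*theta**2 - 5*theta + 1)/2] = 15*exp(1)*theta**2*exp(-5*theta)*exp(-4*theta**2)*exp(theta**3/2)/4 - 20*exp(1)*theta*exp(-5*theta)*exp(-4*theta**2)*exp(theta**3/2) - 25*exp(1)*exp(-5*theta)*exp(-4*theta**2)*exp(theta**3/2)/2, which equals f(theta).
F(1) = 5*exp(-15/2)/2; F(0) = 5*exp(1)/2.
Integral = F(1) - F(0) = -5*exp(1)/2 + 5*exp(-15/2)/2.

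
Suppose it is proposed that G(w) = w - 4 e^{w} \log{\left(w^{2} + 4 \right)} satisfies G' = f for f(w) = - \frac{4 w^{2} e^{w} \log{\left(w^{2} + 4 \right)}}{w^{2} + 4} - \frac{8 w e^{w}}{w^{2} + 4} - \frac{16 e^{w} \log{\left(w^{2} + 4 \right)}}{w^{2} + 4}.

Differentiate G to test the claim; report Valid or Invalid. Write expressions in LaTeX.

Invalid: d/dw[G] - f = 1, which is not 0.

d/dw[G] = \frac{- 4 w^{2} e^{w} \log{\left(w^{2} + 4 \right)} + w^{2} - 8 w e^{w} - 16 e^{w} \log{\left(w^{2} + 4 \right)} + 4}{w^{2} + 4}
d/dw[G] - f(w) = 1 != 0.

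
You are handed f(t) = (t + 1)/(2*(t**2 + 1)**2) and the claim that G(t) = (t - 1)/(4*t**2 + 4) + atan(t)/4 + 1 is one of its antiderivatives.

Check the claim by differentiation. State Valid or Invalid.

d/dt[G] = (t + 1)/(2*t**4 + 4*t**2 + 2)
This equals f(t) exactly, so the claim holds.

Valid - the claim checks out under differentiation.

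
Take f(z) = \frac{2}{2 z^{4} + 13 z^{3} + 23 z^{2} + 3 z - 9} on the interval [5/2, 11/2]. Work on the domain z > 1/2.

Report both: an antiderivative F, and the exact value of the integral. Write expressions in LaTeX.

The denominator factors as \left(z + 1\right) \left(z + 3\right)^{2} \left(2 z - 1\right); partial fractions split f into directly integrable pieces: \frac{16}{147 \left(2 z - 1\right)} + \frac{11}{98 \left(z + 3\right)} + \frac{1}{7 \left(z + 3\right)^{2}} - \frac{1}{6 \left(z + 1\right)}.
F(z) = \frac{16 z \log{\left(z - \frac{1}{2} \right)} - 49 z \log{\left(z + 1 \right)} + 33 z \log{\left(z + 3 \right)} + 48 \log{\left(z - \frac{1}{2} \right)} - 147 \log{\left(z + 1 \right)} + 99 \log{\left(z + 3 \right)} - 42}{294 z + 882} is an antiderivative of f.
Check: d/dz[\frac{16 z \log{\left(z - \frac{1}{2} \right)} - 49 z \log{\left(z + 1 \right)} + 33 z \log{\left(z + 3 \right)} + 48 \log{\left(z - \frac{1}{2} \right)} - 147 \log{\left(z + 1 \right)} + 99 \log{\left(z + 3 \right)} - 42}{294 z + 882}] = \frac{2}{2 z^{4} + 13 z^{3} + 23 z^{2} + 3 z - 9} = f(z).
F(11/2) = - \frac{\log{\left(\frac{13}{2} \right)}}{6} - \frac{2}{119} + \frac{8 \log{\left(5 \right)}}{147} + \frac{11 \log{\left(\frac{17}{2} \right)}}{98}; F(5/2) = - \frac{\log{\left(\frac{7}{2} \right)}}{6} - \frac{2}{77} + \frac{8 \log{\left(2 \right)}}{147} + \frac{11 \log{\left(\frac{11}{2} \right)}}{98}.
Integral = F(11/2) - F(5/2) = - \frac{\log{\left(\frac{13}{2} \right)}}{6} - \frac{11 \log{\left(\frac{11}{2} \right)}}{98} - \frac{8 \log{\left(2 \right)}}{147} + \frac{12}{1309} + \frac{8 \log{\left(5 \right)}}{147} + \frac{\log{\left(\frac{7}{2} \right)}}{6} + \frac{11 \log{\left(\frac{17}{2} \right)}}{98}.

Antiderivative: F(z) = \frac{16 z \log{\left(z - \frac{1}{2} \right)} - 49 z \log{\left(z + 1 \right)} + 33 z \log{\left(z + 3 \right)} + 48 \log{\left(z - \frac{1}{2} \right)} - 147 \log{\left(z + 1 \right)} + 99 \log{\left(z + 3 \right)} - 42}{294 z + 882}; value = - \frac{\log{\left(\frac{13}{2} \right)}}{6} - \frac{11 \log{\left(\frac{11}{2} \right)}}{98} - \frac{8 \log{\left(2 \right)}}{147} + \frac{12}{1309} + \frac{8 \log{\left(5 \right)}}{147} + \frac{\log{\left(\frac{7}{2} \right)}}{6} + \frac{11 \log{\left(\frac{17}{2} \right)}}{98}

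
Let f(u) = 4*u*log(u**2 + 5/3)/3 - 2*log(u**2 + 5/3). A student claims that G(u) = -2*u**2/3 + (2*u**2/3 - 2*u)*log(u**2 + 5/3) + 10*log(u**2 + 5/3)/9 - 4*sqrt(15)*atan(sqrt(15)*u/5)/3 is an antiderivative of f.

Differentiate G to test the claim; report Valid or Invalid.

d/du[G] = 4*u*log(u**2 + 5/3)/3 - 2*log(u**2 + 5/3) - 4
d/du[G] - f(u) = -4 != 0.

Invalid: d/du[G] - f = -4, which is not 0.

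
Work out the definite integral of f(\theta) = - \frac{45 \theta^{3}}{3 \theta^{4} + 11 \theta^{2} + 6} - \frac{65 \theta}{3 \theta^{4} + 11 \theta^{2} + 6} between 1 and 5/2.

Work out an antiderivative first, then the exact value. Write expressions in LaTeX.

Integrate term by term and add the pieces.
F(\theta) = - 5 \log{\left(\theta^{2} + 3 \right)} - \frac{5 \log{\left(3 \theta^{2} + 2 \right)}}{2} is an antiderivative of f.
Check: d/d\theta[- 5 \log{\left(\theta^{2} + 3 \right)} - \frac{5 \log{\left(3 \theta^{2} + 2 \right)}}{2}] = \frac{- 45 \theta^{3} - 65 \theta}{3 \theta^{4} + 11 \theta^{2} + 6}, which equals f(\theta).
F(5/2) = - 5 \log{\left(\frac{37}{4} \right)} - \frac{5 \log{\left(\frac{83}{4} \right)}}{2}; F(1) = - 5 \log{\left(4 \right)} - \frac{5 \log{\left(5 \right)}}{2}.
Integral = F(5/2) - F(1) = - 5 \log{\left(\frac{37}{4} \right)} - \frac{5 \log{\left(\frac{83}{24} \right)}}{2} + \frac{5 \log{\left(\frac{5}{6} \right)}}{2} + 5 \log{\left(4 \right)}.

Antiderivative: F(\theta) = - 5 \log{\left(\theta^{2} + 3 \right)} - \frac{5 \log{\left(3 \theta^{2} + 2 \right)}}{2}; value = - 5 \log{\left(\frac{37}{4} \right)} - \frac{5 \log{\left(\frac{83}{24} \right)}}{2} + \frac{5 \log{\left(\frac{5}{6} \right)}}{2} + 5 \log{\left(4 \right)}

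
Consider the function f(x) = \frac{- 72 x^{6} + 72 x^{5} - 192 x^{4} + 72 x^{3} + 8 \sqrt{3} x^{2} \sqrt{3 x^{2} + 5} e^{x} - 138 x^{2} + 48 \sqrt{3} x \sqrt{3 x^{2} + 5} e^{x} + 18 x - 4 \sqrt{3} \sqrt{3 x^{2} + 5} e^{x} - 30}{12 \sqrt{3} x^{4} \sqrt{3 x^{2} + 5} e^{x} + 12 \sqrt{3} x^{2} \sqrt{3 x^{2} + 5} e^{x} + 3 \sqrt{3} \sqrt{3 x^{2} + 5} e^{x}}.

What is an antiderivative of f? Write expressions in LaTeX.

For F(x) to be correct the identity F'(x) - f(x) = 0 must hold.
Check: d/dx[\frac{2 \left(2 \left(- x - 3\right) e^{x} + \sqrt{3} \left(2 x^{2} + 1\right) \sqrt{3 x^{2} + 5}\right) e^{- x}}{3 \left(2 x^{2} + 1\right)}] = \frac{- 24 \sqrt{3} x^{6} + 24 \sqrt{3} x^{5} - 64 \sqrt{3} x^{4} + 24 \sqrt{3} x^{3} + 8 x^{2} \sqrt{3 x^{2} + 5} e^{x} - 46 \sqrt{3} x^{2} + 48 x \sqrt{3 x^{2} + 5} e^{x} + 6 \sqrt{3} x - 4 \sqrt{3 x^{2} + 5} e^{x} - 10 \sqrt{3}}{12 x^{4} \sqrt{3 x^{2} + 5} e^{x} + 12 x^{2} \sqrt{3 x^{2} + 5} e^{x} + 3 \sqrt{3 x^{2} + 5} e^{x}}, which equals f(x).

An antiderivative is F(x) = \frac{2 \left(2 \left(- x - 3\right) e^{x} + \sqrt{3} \left(2 x^{2} + 1\right) \sqrt{3 x^{2} + 5}\right) e^{- x}}{3 \left(2 x^{2} + 1\right)}.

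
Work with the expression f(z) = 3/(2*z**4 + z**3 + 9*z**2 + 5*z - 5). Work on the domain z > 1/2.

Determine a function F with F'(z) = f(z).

An antiderivative is F(z) = -(-80*log(z - 1/2) + 70*log(z + 1) + 5*log(z**2 + 5) + 22*sqrt(5)*atan(sqrt(5)*z/5))/420.

The denominator factors as (z + 1)*(2*z - 1)*(z**2 + 5); partial fractions split f into directly integrable pieces: -(z + 11)/(42*(z**2 + 5)) + 8/(21*(2*z - 1)) - 1/(6*(z + 1)).
Check: d/dz[-(-80*log(z - 1/2) + 70*log(z + 1) + 5*log(z**2 + 5) + 22*sqrt(5)*atan(sqrt(5)*z/5))/420] = 3/(2*z**4 + z**3 + 9*z**2 + 5*z - 5) = f(z).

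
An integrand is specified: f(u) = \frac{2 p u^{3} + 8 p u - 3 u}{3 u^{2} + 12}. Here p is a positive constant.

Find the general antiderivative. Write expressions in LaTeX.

Whatever form F(u) takes, F'(u) = f(u) is non-negotiable.
Check: d/du[\frac{2 p u^{2} - 3 \log{\left(u^{2} + 4 \right)}}{6}] = \frac{2 p u^{3} + 8 p u - 3 u}{3 u^{2} + 12} = f(u).

F(u) = \frac{2 p u^{2} - 3 \log{\left(u^{2} + 4 \right)}}{6} + C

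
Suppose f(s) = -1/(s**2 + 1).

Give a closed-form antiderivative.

A candidate is checked by its d/ds: the result must match f(s).
Check: d/ds[-atan(s)] = -1/(s**2 + 1) = f(s).

An antiderivative is F(s) = -atan(s).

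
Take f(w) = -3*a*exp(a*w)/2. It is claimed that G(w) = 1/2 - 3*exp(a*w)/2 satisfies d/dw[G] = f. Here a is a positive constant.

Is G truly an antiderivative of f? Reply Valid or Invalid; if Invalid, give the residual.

Valid. The derivative of G reproduces f.

d/dw[G] = -3*a*exp(a*w)/2
This equals f(w) exactly, so the claim holds.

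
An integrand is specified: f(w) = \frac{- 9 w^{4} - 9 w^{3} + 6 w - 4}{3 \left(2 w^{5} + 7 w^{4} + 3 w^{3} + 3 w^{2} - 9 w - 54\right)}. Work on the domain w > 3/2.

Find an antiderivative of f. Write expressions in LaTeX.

An antiderivative is F(w) = - \frac{1135 \log{\left(w - \frac{3}{2} \right)}}{7938} + \frac{88 \log{\left(w + 2 \right)}}{147} - \frac{127 \log{\left(w + 3 \right)}}{81} - \frac{19 \log{\left(w^{2} + 3 \right)}}{98} + \frac{202 \sqrt{3} \operatorname{atan}{\left(\frac{\sqrt{3} w}{3} \right)}}{1323}.

The denominator factors as 3 \left(w + 2\right) \left(w + 3\right) \left(2 w - 3\right) \left(w^{2} + 3\right); partial fractions split f into directly integrable pieces: - \frac{171 w - 202}{441 \left(w^{2} + 3\right)} - \frac{1135}{3969 \left(2 w - 3\right)} - \frac{127}{81 \left(w + 3\right)} + \frac{88}{147 \left(w + 2\right)}.
Check: d/dw[- \frac{1135 \log{\left(w - \frac{3}{2} \right)}}{7938} + \frac{88 \log{\left(w + 2 \right)}}{147} - \frac{127 \log{\left(w + 3 \right)}}{81} - \frac{19 \log{\left(w^{2} + 3 \right)}}{98} + \frac{202 \sqrt{3} \operatorname{atan}{\left(\frac{\sqrt{3} w}{3} \right)}}{1323}] = \frac{- 9 w^{4} - 9 w^{3} + 6 w - 4}{6 w^{5} + 21 w^{4} + 9 w^{3} + 9 w^{2} - 27 w - 162}, which equals f(w).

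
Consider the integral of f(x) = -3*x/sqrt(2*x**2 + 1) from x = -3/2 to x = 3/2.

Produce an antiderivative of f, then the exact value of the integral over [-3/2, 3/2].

Antiderivative: F(x) = -3*sqrt(2*x**2 + 1)/2; value = 0

f matches the chain-rule pattern g'(h)*h' with inner function h(x) = 2*x**2 + 1; substituting u = h(x) collapses the integral.
F(x) = -3*sqrt(2*x**2 + 1)/2 is an antiderivative of f.
Check: d/dx[-3*sqrt(2*x**2 + 1)/2] = -3*x/sqrt(2*x**2 + 1) = f(x).
F(3/2) = -3*sqrt(22)/4; F(-3/2) = -3*sqrt(22)/4.
Integral = F(3/2) - F(-3/2) = 0.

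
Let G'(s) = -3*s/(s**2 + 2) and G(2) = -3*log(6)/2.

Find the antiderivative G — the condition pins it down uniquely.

G'(s) matches the chain-rule pattern g'(h)*h' with inner function h(s) = s**2 + 2; substituting u = h(s) collapses the integral.
A general antiderivative is -3*log(s**2 + 2)/2 + C.
The condition gives C = -3*log(6)/2 - (-3*log(6)/2) = 0.
So G(s) = -3*log(s**2 + 2)/2.
Check: d/ds[-3*log(s**2 + 2)/2] = -3*s/(s**2 + 2) = G'(s).

G(s) = -3*log(s**2 + 2)/2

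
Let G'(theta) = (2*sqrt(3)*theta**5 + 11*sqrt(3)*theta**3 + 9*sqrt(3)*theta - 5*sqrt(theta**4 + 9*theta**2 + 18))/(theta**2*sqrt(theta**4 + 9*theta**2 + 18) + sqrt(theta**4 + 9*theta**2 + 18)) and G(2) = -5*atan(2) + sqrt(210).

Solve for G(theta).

Differentiate the proposed G(theta) back; it has to land on the given G'(theta).
A general antiderivative is 3*sqrt(theta**4/3 + 3*theta**2 + 6) - 5*atan(theta) + C.
The condition gives C = -5*atan(2) + sqrt(210) - (-5*atan(2) + sqrt(210)) = 0.
So G(theta) = sqrt(3)*sqrt(theta**4 + 9*theta**2 + 18) - 5*atan(theta).
Check: d/dtheta[sqrt(3)*sqrt(theta**4 + 9*theta**2 + 18) - 5*atan(theta)] = (2*sqrt(3)*theta**5 + 11*sqrt(3)*theta**3 + 9*sqrt(3)*theta - 5*sqrt(theta**4 + 9*theta**2 + 18))/(theta**2*sqrt(theta**4 + 9*theta**2 + 18) + sqrt(theta**4 + 9*theta**2 + 18)) = G'(theta).

G(theta) = sqrt(3)*sqrt(theta**4 + 9*theta**2 + 18) - 5*atan(theta)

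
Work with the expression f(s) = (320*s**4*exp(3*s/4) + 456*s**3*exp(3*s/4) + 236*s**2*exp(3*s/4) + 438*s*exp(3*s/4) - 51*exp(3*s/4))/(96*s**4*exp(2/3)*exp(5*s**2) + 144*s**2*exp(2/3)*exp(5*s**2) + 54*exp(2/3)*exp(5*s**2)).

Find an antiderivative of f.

Since d/ds undoes antidifferentiation here, F'(s) = f(s) is required of F(s).
Check: d/ds[-4*s*exp(3*s/4)/(12*s**2*exp(2/3)*exp(5*s**2) + 9*exp(2/3)*exp(5*s**2)) - 2*exp(3*s/4)/(4*s**2*exp(2/3)*exp(5*s**2) + 3*exp(2/3)*exp(5*s**2))] = (320*s**4*exp(3*s/4) + 456*s**3*exp(3*s/4) + 236*s**2*exp(3*s/4) + 438*s*exp(3*s/4) - 51*exp(3*s/4))/(96*s**4*exp(2/3)*exp(5*s**2) + 144*s**2*exp(2/3)*exp(5*s**2) + 54*exp(2/3)*exp(5*s**2)) = f(s).

An antiderivative is F(s) = -4*s*exp(3*s/4)/(12*s**2*exp(2/3)*exp(5*s**2) + 9*exp(2/3)*exp(5*s**2)) - 2*exp(3*s/4)/(4*s**2*exp(2/3)*exp(5*s**2) + 3*exp(2/3)*exp(5*s**2)).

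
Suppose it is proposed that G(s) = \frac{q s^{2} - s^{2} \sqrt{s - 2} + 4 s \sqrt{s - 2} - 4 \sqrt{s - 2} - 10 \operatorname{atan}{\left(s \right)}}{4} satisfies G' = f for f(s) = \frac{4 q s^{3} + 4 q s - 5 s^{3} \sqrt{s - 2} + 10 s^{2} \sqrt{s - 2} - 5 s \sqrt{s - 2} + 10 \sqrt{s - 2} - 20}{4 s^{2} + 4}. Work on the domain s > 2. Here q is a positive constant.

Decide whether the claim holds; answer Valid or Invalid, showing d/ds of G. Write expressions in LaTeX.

Invalid: d/ds[G] - f = \frac{- 4 q s^{3} - 4 q s + 5 s^{3} \sqrt{s - 2} - 10 s^{2} \sqrt{s - 2} + 5 s \sqrt{s - 2} - 10 \sqrt{s - 2} + 20}{8 s^{2} + 8}, which is not 0.

d/ds[G] = \frac{4 q s^{3} \sqrt{s - 2} + 4 q s \sqrt{s - 2} - 5 s^{4} + 20 s^{3} - 25 s^{2} + 20 s - 20 \sqrt{s - 2} - 20}{8 s^{2} \sqrt{s - 2} + 8 \sqrt{s - 2}}
d/ds[G] - f(s) = \frac{- 4 q s^{3} - 4 q s + 5 s^{3} \sqrt{s - 2} - 10 s^{2} \sqrt{s - 2} + 5 s \sqrt{s - 2} - 10 \sqrt{s - 2} + 20}{8 s^{2} + 8} != 0.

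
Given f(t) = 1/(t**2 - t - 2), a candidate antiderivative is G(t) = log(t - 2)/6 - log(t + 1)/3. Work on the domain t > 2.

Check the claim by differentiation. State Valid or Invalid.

Invalid: d/dt[G] - f = -1/(6*t - 12), which is not 0.

d/dt[G] = (5 - t)/(6*t**2 - 6*t - 12)
d/dt[G] - f(t) = -1/(6*t - 12) != 0.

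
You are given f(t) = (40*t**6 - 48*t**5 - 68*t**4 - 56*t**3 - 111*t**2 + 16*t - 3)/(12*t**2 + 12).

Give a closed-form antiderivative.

An antiderivative is F(t) = 2*t**5/3 - t**4 - 3*t**3 - t**2/3 - t/4 + log(2*t**2 + 2).

Whatever form F(t) takes, F'(t) = f(t) is non-negotiable.
Check: d/dt[2*t**5/3 - t**4 - 3*t**3 - t**2/3 - t/4 + log(2*t**2 + 2)] = (40*t**6 - 48*t**5 - 68*t**4 - 56*t**3 - 111*t**2 + 16*t - 3)/(12*t**2 + 12) = f(t).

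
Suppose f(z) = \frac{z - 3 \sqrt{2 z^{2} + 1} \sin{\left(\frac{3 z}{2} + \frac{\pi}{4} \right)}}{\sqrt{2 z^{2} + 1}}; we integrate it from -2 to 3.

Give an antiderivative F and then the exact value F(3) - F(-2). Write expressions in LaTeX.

A candidate is checked by its d/dz: the result must match f(z).
F(z) = \frac{\sqrt{2 z^{2} + 1}}{2} + 2 \cos{\left(\frac{3 z}{2} + \frac{\pi}{4} \right)} is an antiderivative of f.
Check: d/dz[\frac{\sqrt{2 z^{2} + 1}}{2} + 2 \cos{\left(\frac{3 z}{2} + \frac{\pi}{4} \right)}] = \frac{z - 3 \sqrt{2 z^{2} + 1} \sin{\left(\frac{3 z}{2} + \frac{\pi}{4} \right)}}{\sqrt{2 z^{2} + 1}} = f(z).
F(3) = 2 \cos{\left(\frac{\pi}{4} + \frac{9}{2} \right)} + \frac{\sqrt{19}}{2}; F(-2) = 2 \sin{\left(\frac{\pi}{4} + 3 \right)} + \frac{3}{2}.
Integral = F(3) - F(-2) = - \frac{3}{2} + 2 \cos{\left(\frac{\pi}{4} + \frac{9}{2} \right)} - 2 \sin{\left(\frac{\pi}{4} + 3 \right)} + \frac{\sqrt{19}}{2}.

Antiderivative: F(z) = \frac{\sqrt{2 z^{2} + 1}}{2} + 2 \cos{\left(\frac{3 z}{2} + \frac{\pi}{4} \right)}; value = - \frac{3}{2} + 2 \cos{\left(\frac{\pi}{4} + \frac{9}{2} \right)} - 2 \sin{\left(\frac{\pi}{4} + 3 \right)} + \frac{\sqrt{19}}{2}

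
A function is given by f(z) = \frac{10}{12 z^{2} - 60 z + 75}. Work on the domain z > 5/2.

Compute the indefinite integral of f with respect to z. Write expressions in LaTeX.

F(z) = - \frac{5}{3 \left(2 z - 5\right)} + C

Recover f(z) by differentiating a candidate F(z); any mismatch rules it out.
Check: d/dz[- \frac{5}{3 \left(2 z - 5\right)}] = \frac{10}{12 z^{2} - 60 z + 75} = f(z).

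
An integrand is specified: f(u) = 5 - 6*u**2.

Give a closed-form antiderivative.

A candidate is checked by its d/du: the result must match f(u).
Check: d/du[-2*u**3 + 5*u] = 5 - 6*u**2 = f(u).

An antiderivative is F(u) = -2*u**3 + 5*u.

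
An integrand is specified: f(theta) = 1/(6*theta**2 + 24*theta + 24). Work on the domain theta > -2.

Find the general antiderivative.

F(theta) = -1/(6*(theta + 2)) + C

Any candidate F(theta) must reproduce f(theta) exactly when differentiated.
Check: d/dtheta[-1/(6*(theta + 2))] = 1/(6*theta**2 + 24*theta + 24) = f(theta).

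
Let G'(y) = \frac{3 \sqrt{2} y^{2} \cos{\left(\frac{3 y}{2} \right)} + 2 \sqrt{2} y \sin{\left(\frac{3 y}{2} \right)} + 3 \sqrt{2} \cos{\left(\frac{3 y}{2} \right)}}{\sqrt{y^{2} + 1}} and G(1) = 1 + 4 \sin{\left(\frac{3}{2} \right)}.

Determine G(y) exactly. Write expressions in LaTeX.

G(y) = 2 \sqrt{2 y^{2} + 2} \sin{\left(\frac{3 y}{2} \right)} + 1

Recognize the product-rule pattern: G'(y) = u'v + uv' with u = 2 \sqrt{2 y^{2} + 2}, v = \sin{\left(\frac{3 y}{2} \right)}, so integration by parts undoes it.
A general antiderivative is 2 \sqrt{2 y^{2} + 2} \sin{\left(\frac{3 y}{2} \right)} + C.
The condition gives C = 1 + 4 \sin{\left(\frac{3}{2} \right)} - (4 \sin{\left(\frac{3}{2} \right)}) = 1.
So G(y) = 2 \sqrt{2 y^{2} + 2} \sin{\left(\frac{3 y}{2} \right)} + 1.
Check: d/dy[2 \sqrt{2 y^{2} + 2} \sin{\left(\frac{3 y}{2} \right)} + 1] = \frac{3 \sqrt{2} y^{2} \cos{\left(\frac{3 y}{2} \right)} + 2 \sqrt{2} y \sin{\left(\frac{3 y}{2} \right)} + 3 \sqrt{2} \cos{\left(\frac{3 y}{2} \right)}}{\sqrt{y^{2} + 1}} = G'(y).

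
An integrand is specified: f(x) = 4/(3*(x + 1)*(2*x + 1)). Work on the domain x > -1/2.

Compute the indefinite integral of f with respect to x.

Factor the denominator (3*(x + 1)*(2*x + 1)) and decompose: f = 8/(3*(2*x + 1)) - 4/(3*(x + 1)); each piece integrates to a log, atan, or power term.
Check: d/dx[4*log(x + 1/2)/3 - 4*log(x + 1)/3] = 4/(6*x**2 + 9*x + 3), which equals f(x).

F(x) = 4*log(x + 1/2)/3 - 4*log(x + 1)/3 + C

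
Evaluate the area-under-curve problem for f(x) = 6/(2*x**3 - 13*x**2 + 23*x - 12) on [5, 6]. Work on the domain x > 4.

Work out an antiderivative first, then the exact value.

Factor the denominator ((x - 4)*(x - 1)*(2*x - 3)) and decompose: f = -24/(5*(2*x - 3)) + 2/(x - 1) + 2/(5*(x - 4)); each piece integrates to a log, atan, or power term.
F(x) = 2*log(x - 4)/5 - 12*log(x - 3/2)/5 + 2*log(x - 1) is an antiderivative of f.
Check: d/dx[2*log(x - 4)/5 - 12*log(x - 3/2)/5 + 2*log(x - 1)] = 6/(2*x**3 - 13*x**2 + 23*x - 12) = f(x).
F(6) = -12*log(9/2)/5 + 2*log(2)/5 + 2*log(5); F(5) = -12*log(7/2)/5 + 2*log(4).
Integral = F(6) - F(5) = -12*log(9/2)/5 - 2*log(4) + 2*log(2)/5 + 12*log(7/2)/5 + 2*log(5).

Antiderivative: F(x) = 2*log(x - 4)/5 - 12*log(x - 3/2)/5 + 2*log(x - 1); value = -12*log(9/2)/5 - 2*log(4) + 2*log(2)/5 + 12*log(7/2)/5 + 2*log(5)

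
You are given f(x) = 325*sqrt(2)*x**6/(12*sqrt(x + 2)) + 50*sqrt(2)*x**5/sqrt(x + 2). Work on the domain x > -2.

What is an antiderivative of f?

An antiderivative is F(x) = 25*x**6*sqrt(2*x + 4)/6.

f has the shape u'v + uv' for u = 25*x**6/6 and v = sqrt(2*x + 4) — it is the derivative of the product u*v.
Check: d/dx[25*x**6*sqrt(2*x + 4)/6] = (325*sqrt(2)*x**6 + 600*sqrt(2)*x**5)/(12*sqrt(x + 2)), which equals f(x).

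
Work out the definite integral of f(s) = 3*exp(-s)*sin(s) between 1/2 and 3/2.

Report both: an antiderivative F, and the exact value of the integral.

Antiderivative: F(s) = -3*exp(-s)*sin(s)/2 - 3*exp(-s)*cos(s)/2; value = -3*exp(-3/2)*sin(3/2)/2 - 3*exp(-3/2)*cos(3/2)/2 + 3*exp(-1/2)*sin(1/2)/2 + 3*exp(-1/2)*cos(1/2)/2

A candidate is checked by its d/ds: the result must match f(s).
F(s) = -3*exp(-s)*sin(s)/2 - 3*exp(-s)*cos(s)/2 is an antiderivative of f.
Check: d/ds[-3*exp(-s)*sin(s)/2 - 3*exp(-s)*cos(s)/2] = 3*exp(-s)*sin(s) = f(s).
F(3/2) = -3*exp(-3/2)*sin(3/2)/2 - 3*exp(-3/2)*cos(3/2)/2; F(1/2) = -3*exp(-1/2)*cos(1/2)/2 - 3*exp(-1/2)*sin(1/2)/2.
Integral = F(3/2) - F(1/2) = -3*exp(-3/2)*sin(3/2)/2 - 3*exp(-3/2)*cos(3/2)/2 + 3*exp(-1/2)*sin(1/2)/2 + 3*exp(-1/2)*cos(1/2)/2.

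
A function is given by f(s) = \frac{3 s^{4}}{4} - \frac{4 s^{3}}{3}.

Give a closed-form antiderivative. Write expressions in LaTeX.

The integrand splits into summands that can be handled one at a time.
Check: d/ds[\frac{3 s^{5}}{20} - \frac{s^{4}}{3}] = \frac{3 s^{4}}{4} - \frac{4 s^{3}}{3} = f(s).

An antiderivative is F(s) = \frac{3 s^{5}}{20} - \frac{s^{4}}{3}.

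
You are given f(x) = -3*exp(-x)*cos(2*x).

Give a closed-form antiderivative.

Check any antiderivative F(x) by computing F'(x) and comparing it with f(x).
Check: d/dx[(-6*sin(2*x) + 3*cos(2*x))*exp(-x)/5] = -3*exp(-x)*cos(2*x) = f(x).

An antiderivative is F(x) = (-6*sin(2*x) + 3*cos(2*x))*exp(-x)/5.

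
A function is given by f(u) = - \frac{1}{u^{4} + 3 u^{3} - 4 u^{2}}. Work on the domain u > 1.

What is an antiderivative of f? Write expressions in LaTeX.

An antiderivative is F(u) = \frac{3 \log{\left(u \right)}}{16} - \frac{\log{\left(u - 1 \right)}}{5} + \frac{\log{\left(u + 4 \right)}}{80} - \frac{1}{4 u}.

Factor the denominator (u^{2} \left(u - 1\right) \left(u + 4\right)) and decompose: f = \frac{1}{80 \left(u + 4\right)} - \frac{1}{5 \left(u - 1\right)} + \frac{3}{16 u} + \frac{1}{4 u^{2}}; each piece integrates to a log, atan, or power term.
Check: d/du[\frac{3 \log{\left(u \right)}}{16} - \frac{\log{\left(u - 1 \right)}}{5} + \frac{\log{\left(u + 4 \right)}}{80} - \frac{1}{4 u}] = - \frac{1}{u^{4} + 3 u^{3} - 4 u^{2}} = f(u).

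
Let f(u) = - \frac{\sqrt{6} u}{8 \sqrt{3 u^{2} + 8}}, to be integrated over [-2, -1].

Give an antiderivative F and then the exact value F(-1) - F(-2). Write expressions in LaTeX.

Antiderivative: F(u) = - \frac{\sqrt{6} \sqrt{3 u^{2} + 8}}{24}; value = - \frac{\sqrt{66}}{24} + \frac{\sqrt{30}}{12}

f matches the chain-rule pattern g'(h)*h' with inner function h(u) = \frac{u^{2}}{2} + \frac{4}{3}; substituting w = h(u) collapses the integral.
F(u) = - \frac{\sqrt{6} \sqrt{3 u^{2} + 8}}{24} is an antiderivative of f.
Check: d/du[- \frac{\sqrt{6} \sqrt{3 u^{2} + 8}}{24}] = - \frac{\sqrt{6} u}{8 \sqrt{3 u^{2} + 8}} = f(u).
F(-1) = - \frac{\sqrt{66}}{24}; F(-2) = - \frac{\sqrt{30}}{12}.
Integral = F(-1) - F(-2) = - \frac{\sqrt{66}}{24} + \frac{\sqrt{30}}{12}.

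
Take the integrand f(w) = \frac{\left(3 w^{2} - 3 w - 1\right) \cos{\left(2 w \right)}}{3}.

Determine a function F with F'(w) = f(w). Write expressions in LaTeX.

Check any antiderivative F(w) by computing F'(w) and comparing it with f(w).
Check: d/dw[\frac{w^{2} \sin{\left(2 w \right)}}{2} - \frac{w \sin{\left(2 w \right)}}{2} + \frac{w \cos{\left(2 w \right)}}{2} - \frac{5 \sin{\left(2 w \right)}}{12} - \frac{\cos{\left(2 w \right)}}{4}] = w^{2} \cos{\left(2 w \right)} - w \cos{\left(2 w \right)} - \frac{\cos{\left(2 w \right)}}{3}, which equals f(w).

An antiderivative is F(w) = \frac{w^{2} \sin{\left(2 w \right)}}{2} - \frac{w \sin{\left(2 w \right)}}{2} + \frac{w \cos{\left(2 w \right)}}{2} - \frac{5 \sin{\left(2 w \right)}}{12} - \frac{\cos{\left(2 w \right)}}{4}.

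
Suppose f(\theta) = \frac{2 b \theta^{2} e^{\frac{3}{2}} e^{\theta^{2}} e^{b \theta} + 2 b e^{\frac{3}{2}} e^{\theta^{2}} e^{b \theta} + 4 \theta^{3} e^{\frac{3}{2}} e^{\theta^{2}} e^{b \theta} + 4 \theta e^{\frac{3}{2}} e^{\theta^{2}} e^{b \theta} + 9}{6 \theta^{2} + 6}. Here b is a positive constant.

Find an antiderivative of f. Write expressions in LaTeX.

A first test for any F(\theta): its \theta-derivative must equal f(\theta) identically.
Check: d/d\theta[\frac{e^{\frac{3}{2}} e^{\theta^{2}} e^{b \theta}}{3} + \frac{3 \operatorname{atan}{\left(\theta \right)}}{2}] = \frac{2 b \theta^{2} e^{\frac{3}{2}} e^{\theta^{2}} e^{b \theta} + 2 b e^{\frac{3}{2}} e^{\theta^{2}} e^{b \theta} + 4 \theta^{3} e^{\frac{3}{2}} e^{\theta^{2}} e^{b \theta} + 4 \theta e^{\frac{3}{2}} e^{\theta^{2}} e^{b \theta} + 9}{6 \theta^{2} + 6} = f(\theta).

An antiderivative is F(\theta) = \frac{e^{\frac{3}{2}} e^{\theta^{2}} e^{b \theta}}{3} + \frac{3 \operatorname{atan}{\left(\theta \right)}}{2}.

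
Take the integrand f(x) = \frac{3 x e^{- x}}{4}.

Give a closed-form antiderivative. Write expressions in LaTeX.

Recognize the product-rule pattern: f = u'v + uv' with u = - \frac{3 x}{4} - \frac{3}{4}, v = e^{- x}, so integration by parts undoes it.
Check: d/dx[\frac{3 \left(- x - 1\right) e^{- x}}{4}] = \frac{3 x e^{- x}}{4} = f(x).

An antiderivative is F(x) = \frac{3 \left(- x - 1\right) e^{- x}}{4}.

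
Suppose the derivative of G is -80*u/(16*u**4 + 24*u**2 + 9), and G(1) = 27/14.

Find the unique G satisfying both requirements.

The substitution w = 2*u**2 + 3/2 works: G'(u) is exactly (dG/dw)*(dw/du) for that inner function.
A general antiderivative is 5/(2*u**2 + 3/2) + C.
The condition gives C = 27/14 - (10/7) = 1/2.
So G(u) = 1/2 + 5/(2*u**2 + 3/2).
Check: d/du[1/2 + 5/(2*u**2 + 3/2)] = -80*u/(16*u**4 + 24*u**2 + 9) = G'(u).

G(u) = 1/2 + 5/(2*u**2 + 3/2)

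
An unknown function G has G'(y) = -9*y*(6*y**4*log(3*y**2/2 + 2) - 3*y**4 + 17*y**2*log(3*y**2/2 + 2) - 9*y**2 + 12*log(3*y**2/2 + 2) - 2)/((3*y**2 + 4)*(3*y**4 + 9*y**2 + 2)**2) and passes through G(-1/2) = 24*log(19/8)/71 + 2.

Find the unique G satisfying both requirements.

G(y) = (12*y**4 + 36*y**2 + 3*log(3*y**2/2 + 2) + 8)/(2*(3*y**4 + 9*y**2 + 2))

Recognize the product-rule pattern: G'(y) = u'v + uv' with u = 1/(2*(y**4 + 3*y**2 + 2/3)), v = log(3*y**2/2 + 2), so integration by parts undoes it.
A general antiderivative is log(3*y**2/2 + 2)/(2*(y**4 + 3*y**2 + 2/3)) + C.
The condition gives C = 24*log(19/8)/71 + 2 - (24*log(19/8)/71) = 2.
So G(y) = (12*y**4 + 36*y**2 + 3*log(3*y**2/2 + 2) + 8)/(2*(3*y**4 + 9*y**2 + 2)).
Check: d/dy[(12*y**4 + 36*y**2 + 3*log(3*y**2/2 + 2) + 8)/(2*(3*y**4 + 9*y**2 + 2))] = (-54*y**5*log(3*y**2/2 + 2) + 27*y**5 - 153*y**3*log(3*y**2/2 + 2) + 81*y**3 - 108*y*log(3*y**2/2 + 2) + 18*y)/(27*y**10 + 198*y**8 + 495*y**6 + 480*y**4 + 156*y**2 + 16), which equals G'(y).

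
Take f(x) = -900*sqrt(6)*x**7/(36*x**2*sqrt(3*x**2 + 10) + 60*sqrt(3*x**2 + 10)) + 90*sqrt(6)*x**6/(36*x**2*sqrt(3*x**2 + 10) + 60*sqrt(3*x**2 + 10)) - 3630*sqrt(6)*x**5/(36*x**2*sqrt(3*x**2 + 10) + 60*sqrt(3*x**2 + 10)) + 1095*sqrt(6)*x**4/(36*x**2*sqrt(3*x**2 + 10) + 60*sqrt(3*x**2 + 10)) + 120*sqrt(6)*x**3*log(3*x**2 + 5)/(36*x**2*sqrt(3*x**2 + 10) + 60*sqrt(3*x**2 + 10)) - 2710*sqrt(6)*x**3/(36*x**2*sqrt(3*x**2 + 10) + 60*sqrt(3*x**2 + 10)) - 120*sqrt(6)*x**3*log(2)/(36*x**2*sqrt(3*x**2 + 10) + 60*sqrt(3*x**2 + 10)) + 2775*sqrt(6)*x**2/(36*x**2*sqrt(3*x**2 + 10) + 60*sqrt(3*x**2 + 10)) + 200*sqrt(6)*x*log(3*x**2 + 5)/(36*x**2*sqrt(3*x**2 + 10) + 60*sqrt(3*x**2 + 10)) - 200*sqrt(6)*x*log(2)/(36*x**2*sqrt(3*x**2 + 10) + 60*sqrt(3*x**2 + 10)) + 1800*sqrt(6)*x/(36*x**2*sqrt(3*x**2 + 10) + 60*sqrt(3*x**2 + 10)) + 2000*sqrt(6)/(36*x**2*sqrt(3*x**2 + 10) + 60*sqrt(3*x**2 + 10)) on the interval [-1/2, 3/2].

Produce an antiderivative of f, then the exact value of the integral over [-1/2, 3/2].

Recognize the product-rule pattern: f = u'v + uv' with u = -5*sqrt(x**2/2 + 5/3), v = 2*x**4 - x**3/4 - x**2 - 4*x - 4*log(3*x**2/2 + 5/2)/3, so integration by parts undoes it.
F(x) = -5*sqrt(6)*sqrt(3*x**2 + 10)*(24*x**4 - 3*x**3 - 12*x**2 - 48*x - 16*log(3*x**2/2 + 5/2))/72 is an antiderivative of f.
Check: d/dx[-5*sqrt(6)*sqrt(3*x**2 + 10)*(24*x**4 - 3*x**3 - 12*x**2 - 48*x - 16*log(3*x**2/2 + 5/2))/72] = (-900*sqrt(6)*x**7 + 90*sqrt(6)*x**6 - 3630*sqrt(6)*x**5 + 1095*sqrt(6)*x**4 + 120*sqrt(6)*x**3*log(3*x**2 + 5) - 2710*sqrt(6)*x**3 - 120*sqrt(6)*x**3*log(2) + 2775*sqrt(6)*x**2 + 200*sqrt(6)*x*log(3*x**2 + 5) - 200*sqrt(6)*x*log(2) + 1800*sqrt(6)*x + 2000*sqrt(6))/(36*x**2*sqrt(3*x**2 + 10) + 60*sqrt(3*x**2 + 10)), which equals f(x).
F(3/2) = -55*sqrt(402)/128 + 5*sqrt(402)*log(47/8)/9; F(-1/2) = -305*sqrt(258)/384 + 5*sqrt(258)*log(23/8)/9.
Integral = F(3/2) - F(-1/2) = -5*sqrt(258)*log(23/8)/9 - 55*sqrt(402)/128 + 305*sqrt(258)/384 + 5*sqrt(402)*log(47/8)/9.

Antiderivative: F(x) = -5*sqrt(6)*sqrt(3*x**2 + 10)*(24*x**4 - 3*x**3 - 12*x**2 - 48*x - 16*log(3*x**2/2 + 5/2))/72; value = -5*sqrt(258)*log(23/8)/9 - 55*sqrt(402)/128 + 305*sqrt(258)/384 + 5*sqrt(402)*log(47/8)/9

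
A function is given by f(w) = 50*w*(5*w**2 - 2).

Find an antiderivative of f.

The substitution u = 5*w**2 - 2 works: f is exactly (dF/du)*(du/dw) for that inner function.
Check: d/dw[125*w**4/2 - 50*w**2] = 250*w**3 - 100*w, which equals f(w).

An antiderivative is F(w) = 125*w**4/2 - 50*w**2.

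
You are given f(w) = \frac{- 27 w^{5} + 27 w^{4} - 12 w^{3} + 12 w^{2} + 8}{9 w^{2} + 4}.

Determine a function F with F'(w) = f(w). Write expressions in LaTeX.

Differentiate the proposed F(w) back; it has to land on f(w) exactly.
Check: d/dw[\frac{- 9 w^{4} + 12 w^{3} + 16 \operatorname{atan}{\left(\frac{3 w}{2} \right)} + 24}{12}] = \frac{- 27 w^{5} + 27 w^{4} - 12 w^{3} + 12 w^{2} + 8}{9 w^{2} + 4} = f(w).

An antiderivative is F(w) = \frac{- 9 w^{4} + 12 w^{3} + 16 \operatorname{atan}{\left(\frac{3 w}{2} \right)} + 24}{12}.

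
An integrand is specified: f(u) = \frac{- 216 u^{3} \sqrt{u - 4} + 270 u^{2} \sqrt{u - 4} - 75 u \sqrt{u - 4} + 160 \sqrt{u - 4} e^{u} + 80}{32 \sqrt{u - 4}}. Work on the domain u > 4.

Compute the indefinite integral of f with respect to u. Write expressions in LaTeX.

F(u) = - \frac{108 u^{4} - 180 u^{3} + 75 u^{2} - 320 \sqrt{u - 4} - 320 e^{u}}{64} + C

Whatever form F(u) takes, F'(u) = f(u) is non-negotiable.
Check: d/du[- \frac{108 u^{4} - 180 u^{3} + 75 u^{2} - 320 \sqrt{u - 4} - 320 e^{u}}{64}] = \frac{- 216 u^{3} \sqrt{u - 4} + 270 u^{2} \sqrt{u - 4} - 75 u \sqrt{u - 4} + 160 \sqrt{u - 4} e^{u} + 80}{32 \sqrt{u - 4}} = f(u).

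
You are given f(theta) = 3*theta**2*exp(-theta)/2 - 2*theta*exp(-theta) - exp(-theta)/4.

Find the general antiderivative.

F(theta) = (-6*theta**2 - 4*theta - 3)*exp(-theta)/4 + C

f has the shape u'v + uv' for u = -3*theta**2/2 - theta - 3/4 and v = exp(-theta) — it is the derivative of the product u*v.
Check: d/dtheta[(-6*theta**2 - 4*theta - 3)*exp(-theta)/4] = (6*theta**2 - 8*theta - 1)*exp(-theta)/4, which equals f(theta).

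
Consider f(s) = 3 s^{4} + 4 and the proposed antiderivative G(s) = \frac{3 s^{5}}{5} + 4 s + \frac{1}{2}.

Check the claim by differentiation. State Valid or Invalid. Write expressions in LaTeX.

Valid: G'(s) = f(s).

d/ds[G] = 3 s^{4} + 4
This equals f(s) exactly, so the claim holds.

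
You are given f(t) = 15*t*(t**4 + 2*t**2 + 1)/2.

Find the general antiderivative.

The substitution u = -t**2 - 1 works: f is exactly (dF/du)*(du/dt) for that inner function.
Check: d/dt[5*(t**2 + 1)**3/4] = 15*t**5/2 + 15*t**3 + 15*t/2, which equals f(t).

F(t) = 5*(t**2 + 1)**3/4 + C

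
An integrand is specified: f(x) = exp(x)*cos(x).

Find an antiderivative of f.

An antiderivative is F(x) = exp(x)*sin(x)/2 + exp(x)*cos(x)/2.

A first test for any F(x): its x-derivative must equal f(x) identically.
Check: d/dx[exp(x)*sin(x)/2 + exp(x)*cos(x)/2] = exp(x)*cos(x) = f(x).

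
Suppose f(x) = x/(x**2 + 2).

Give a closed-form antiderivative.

An antiderivative is F(x) = log(x**2 + 2)/2.

f matches the chain-rule pattern g'(h)*h' with inner function h(x) = x**2 + 2; substituting u = h(x) collapses the integral.
Check: d/dx[log(x**2 + 2)/2] = x/(x**2 + 2) = f(x).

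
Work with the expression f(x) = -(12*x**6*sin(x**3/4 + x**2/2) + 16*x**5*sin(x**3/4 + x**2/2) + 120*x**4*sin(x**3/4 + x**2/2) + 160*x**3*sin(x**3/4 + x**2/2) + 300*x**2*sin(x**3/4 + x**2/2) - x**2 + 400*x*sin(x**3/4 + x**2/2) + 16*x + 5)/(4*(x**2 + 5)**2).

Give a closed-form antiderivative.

A first test for any F(x): its x-derivative must equal f(x) identically.
Check: d/dx[(-x + 16*(x**2 + 5)*cos(x**3/4 + x**2/2) + 8)/(4*(x**2 + 5))] = (-12*x**6*sin(x**3/4 + x**2/2) - 16*x**5*sin(x**3/4 + x**2/2) - 120*x**4*sin(x**3/4 + x**2/2) - 160*x**3*sin(x**3/4 + x**2/2) - 300*x**2*sin(x**3/4 + x**2/2) + x**2 - 400*x*sin(x**3/4 + x**2/2) - 16*x - 5)/(4*x**4 + 40*x**2 + 100), which equals f(x).

An antiderivative is F(x) = (-x + 16*(x**2 + 5)*cos(x**3/4 + x**2/2) + 8)/(4*(x**2 + 5)).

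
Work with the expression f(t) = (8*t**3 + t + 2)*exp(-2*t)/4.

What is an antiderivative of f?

An antiderivative is F(t) = -(16*t**3 + 24*t**2 + 26*t + 17)*exp(-2*t)/16.

Recognize the product-rule pattern: f = u'v + uv' with u = -t**3 - 3*t**2/2 - 13*t/8 - 17/16, v = exp(-2*t), so integration by parts undoes it.
Check: d/dt[-(16*t**3 + 24*t**2 + 26*t + 17)*exp(-2*t)/16] = (8*t**3 + t + 2)*exp(-2*t)/4 = f(t).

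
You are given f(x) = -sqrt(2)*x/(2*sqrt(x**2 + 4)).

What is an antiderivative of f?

f matches the chain-rule pattern g'(h)*h' with inner function h(x) = x**2/2 + 2; substituting u = h(x) collapses the integral.
Check: d/dx[-sqrt(2)*sqrt(x**2 + 4)/2] = -sqrt(2)*x/(2*sqrt(x**2 + 4)) = f(x).

An antiderivative is F(x) = -sqrt(2)*sqrt(x**2 + 4)/2.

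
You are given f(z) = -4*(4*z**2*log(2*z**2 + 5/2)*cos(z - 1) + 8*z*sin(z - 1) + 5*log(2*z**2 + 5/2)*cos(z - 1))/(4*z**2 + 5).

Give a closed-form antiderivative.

f has the shape u'v + uv' for u = -4*log(2*z**2 + 5/2) and v = sin(z - 1) — it is the derivative of the product u*v.
Check: d/dz[-4*log(2*z**2 + 5/2)*sin(z - 1)] = (-16*z**2*log(2*z**2 + 5/2)*cos(z - 1) - 32*z*sin(z - 1) - 20*log(2*z**2 + 5/2)*cos(z - 1))/(4*z**2 + 5), which equals f(z).

An antiderivative is F(z) = -4*log(2*z**2 + 5/2)*sin(z - 1).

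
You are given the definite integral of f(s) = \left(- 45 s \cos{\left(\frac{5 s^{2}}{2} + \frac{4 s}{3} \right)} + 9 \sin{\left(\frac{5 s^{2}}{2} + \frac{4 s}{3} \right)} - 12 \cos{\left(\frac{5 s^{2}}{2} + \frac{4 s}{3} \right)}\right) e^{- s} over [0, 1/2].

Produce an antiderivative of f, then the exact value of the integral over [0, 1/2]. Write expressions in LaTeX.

Antiderivative: F(s) = - 9 e^{- s} \sin{\left(\frac{5 s^{2}}{2} + \frac{4 s}{3} \right)}; value = - \frac{9 \sin{\left(\frac{31}{24} \right)}}{e^{\frac{1}{2}}}

Recognize the product-rule pattern: f = u'v + uv' with u = - 9 e^{- s}, v = \sin{\left(\frac{5 s^{2}}{2} + \frac{4 s}{3} \right)}, so integration by parts undoes it.
F(s) = - 9 e^{- s} \sin{\left(\frac{5 s^{2}}{2} + \frac{4 s}{3} \right)} is an antiderivative of f.
Check: d/ds[- 9 e^{- s} \sin{\left(\frac{5 s^{2}}{2} + \frac{4 s}{3} \right)}] = \left(- 45 s \cos{\left(\frac{5 s^{2}}{2} + \frac{4 s}{3} \right)} + 9 \sin{\left(\frac{5 s^{2}}{2} + \frac{4 s}{3} \right)} - 12 \cos{\left(\frac{5 s^{2}}{2} + \frac{4 s}{3} \right)}\right) e^{- s} = f(s).
F(1/2) = - \frac{9 \sin{\left(\frac{31}{24} \right)}}{e^{\frac{1}{2}}}; F(0) = 0.
Integral = F(1/2) - F(0) = - \frac{9 \sin{\left(\frac{31}{24} \right)}}{e^{\frac{1}{2}}}.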